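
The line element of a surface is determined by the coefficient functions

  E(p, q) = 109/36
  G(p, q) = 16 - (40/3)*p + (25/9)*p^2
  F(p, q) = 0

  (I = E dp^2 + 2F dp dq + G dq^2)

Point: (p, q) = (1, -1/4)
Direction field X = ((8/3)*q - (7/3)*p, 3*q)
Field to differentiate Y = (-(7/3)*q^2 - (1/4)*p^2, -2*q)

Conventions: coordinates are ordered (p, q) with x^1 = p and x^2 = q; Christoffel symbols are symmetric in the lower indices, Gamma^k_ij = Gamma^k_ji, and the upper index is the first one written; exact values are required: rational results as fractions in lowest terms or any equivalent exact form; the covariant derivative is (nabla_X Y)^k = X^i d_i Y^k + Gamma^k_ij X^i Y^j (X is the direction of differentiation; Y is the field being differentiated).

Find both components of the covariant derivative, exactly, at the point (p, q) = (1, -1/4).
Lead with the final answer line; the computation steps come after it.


Answer: (nabla_X Y)^p = 125/872, (nabla_X Y)^q = 151/64

E = 109/36, F = 0, G = 49/9 at the point
E_p = 0, E_q = 0, F_p = 0, F_q = 0, G_p = -70/9, G_q = 0
EG - F^2 = 5341/324;  g^inv = (324/5341) * [[49/9, 0], [0, 109/36]]
first-kind symbols [ij,l] = (1/2)(d_i g_jl + d_j g_il - d_l g_ij): [pp,p] = E_p/2 = 0, [pp,q] = F_p - E_q/2 = 0, [pq,p] = E_q/2 = 0, [pq,q] = G_p/2 = -35/9, [qq,p] = F_q - G_p/2 = 35/9, [qq,q] = G_q/2 = 0
Gamma^p_ij = (G*[ij,p] - F*[ij,q])/(EG - F^2), Gamma^q_ij = (E*[ij,q] - F*[ij,p])/(EG - F^2)
Gamma_ppp = 0, Gamma_ppq = 0, Gamma_pqq = 140/109, Gamma_qpp = 0, Gamma_qpq = -5/7, Gamma_qqq = 0
X = (-3, -3/4), Y = (-19/48, 1/2) at the point


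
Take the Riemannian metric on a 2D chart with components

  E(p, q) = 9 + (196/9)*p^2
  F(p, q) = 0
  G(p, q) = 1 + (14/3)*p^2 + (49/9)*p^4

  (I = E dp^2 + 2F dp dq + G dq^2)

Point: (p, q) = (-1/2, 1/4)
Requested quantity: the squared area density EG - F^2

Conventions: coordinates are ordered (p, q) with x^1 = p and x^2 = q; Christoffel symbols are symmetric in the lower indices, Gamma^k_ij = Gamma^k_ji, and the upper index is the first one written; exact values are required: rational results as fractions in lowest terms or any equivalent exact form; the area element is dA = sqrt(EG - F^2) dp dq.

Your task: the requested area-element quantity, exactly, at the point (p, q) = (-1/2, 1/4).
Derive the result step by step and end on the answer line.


E = 130/9, F = 0, G = 361/144; EG - F^2 = 23465/648

Answer: EG - F^2 = 23465/648


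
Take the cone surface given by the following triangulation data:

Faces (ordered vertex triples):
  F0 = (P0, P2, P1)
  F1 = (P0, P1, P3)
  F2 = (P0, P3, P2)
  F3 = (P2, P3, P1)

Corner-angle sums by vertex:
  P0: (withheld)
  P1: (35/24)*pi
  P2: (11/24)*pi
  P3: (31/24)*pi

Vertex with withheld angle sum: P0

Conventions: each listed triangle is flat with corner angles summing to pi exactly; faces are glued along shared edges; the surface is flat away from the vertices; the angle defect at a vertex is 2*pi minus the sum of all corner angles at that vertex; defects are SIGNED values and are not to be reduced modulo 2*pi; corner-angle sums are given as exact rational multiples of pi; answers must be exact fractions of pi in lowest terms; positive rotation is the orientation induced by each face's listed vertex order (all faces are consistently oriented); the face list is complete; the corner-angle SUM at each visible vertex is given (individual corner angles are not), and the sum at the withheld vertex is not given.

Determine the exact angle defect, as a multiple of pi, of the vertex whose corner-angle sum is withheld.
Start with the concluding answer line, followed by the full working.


Answer: defect(P0) = (29/24)*pi

V = 4, E = 6, F = 4; chi = V - E + F = 2
Gauss-Bonnet: total defect = 2*pi*chi = 4*pi; visible defects sum to (67/24)*pi


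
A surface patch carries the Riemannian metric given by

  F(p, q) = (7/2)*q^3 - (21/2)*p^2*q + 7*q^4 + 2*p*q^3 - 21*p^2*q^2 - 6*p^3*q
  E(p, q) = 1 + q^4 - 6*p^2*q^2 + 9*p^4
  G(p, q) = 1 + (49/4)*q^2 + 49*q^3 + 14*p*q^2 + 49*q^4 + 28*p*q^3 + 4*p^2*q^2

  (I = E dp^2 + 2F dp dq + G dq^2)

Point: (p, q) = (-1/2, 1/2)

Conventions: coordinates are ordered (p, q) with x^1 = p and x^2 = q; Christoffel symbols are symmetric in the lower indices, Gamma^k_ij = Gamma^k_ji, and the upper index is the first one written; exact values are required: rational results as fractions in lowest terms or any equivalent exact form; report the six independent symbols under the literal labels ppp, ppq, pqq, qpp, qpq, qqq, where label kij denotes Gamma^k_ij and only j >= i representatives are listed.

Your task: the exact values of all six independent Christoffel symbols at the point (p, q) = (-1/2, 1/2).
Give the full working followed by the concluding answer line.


E = 5/4, F = -3/2, G = 10 at the point
E_p = -3, E_q = -1, F_p = 17/2, F_q = -7/4, G_p = 6, G_q = 57
EG - F^2 = 41/4;  g^inv = (4/41) * [[10, 3/2], [3/2, 5/4]]
first-kind symbols [ij,l] = (1/2)(d_i g_jl + d_j g_il - d_l g_ij): [pp,p] = E_p/2 = -3/2, [pp,q] = F_p - E_q/2 = 9, [pq,p] = E_q/2 = -1/2, [pq,q] = G_p/2 = 3, [qq,p] = F_q - G_p/2 = -19/4, [qq,q] = G_q/2 = 57/2
Gamma^p_ij = (G*[ij,p] - F*[ij,q])/(EG - F^2), Gamma^q_ij = (E*[ij,q] - F*[ij,p])/(EG - F^2)

Answer: Gamma_ppp = -6/41, Gamma_ppq = -2/41, Gamma_pqq = -19/41, Gamma_qpp = 36/41, Gamma_qpq = 12/41, Gamma_qqq = 114/41


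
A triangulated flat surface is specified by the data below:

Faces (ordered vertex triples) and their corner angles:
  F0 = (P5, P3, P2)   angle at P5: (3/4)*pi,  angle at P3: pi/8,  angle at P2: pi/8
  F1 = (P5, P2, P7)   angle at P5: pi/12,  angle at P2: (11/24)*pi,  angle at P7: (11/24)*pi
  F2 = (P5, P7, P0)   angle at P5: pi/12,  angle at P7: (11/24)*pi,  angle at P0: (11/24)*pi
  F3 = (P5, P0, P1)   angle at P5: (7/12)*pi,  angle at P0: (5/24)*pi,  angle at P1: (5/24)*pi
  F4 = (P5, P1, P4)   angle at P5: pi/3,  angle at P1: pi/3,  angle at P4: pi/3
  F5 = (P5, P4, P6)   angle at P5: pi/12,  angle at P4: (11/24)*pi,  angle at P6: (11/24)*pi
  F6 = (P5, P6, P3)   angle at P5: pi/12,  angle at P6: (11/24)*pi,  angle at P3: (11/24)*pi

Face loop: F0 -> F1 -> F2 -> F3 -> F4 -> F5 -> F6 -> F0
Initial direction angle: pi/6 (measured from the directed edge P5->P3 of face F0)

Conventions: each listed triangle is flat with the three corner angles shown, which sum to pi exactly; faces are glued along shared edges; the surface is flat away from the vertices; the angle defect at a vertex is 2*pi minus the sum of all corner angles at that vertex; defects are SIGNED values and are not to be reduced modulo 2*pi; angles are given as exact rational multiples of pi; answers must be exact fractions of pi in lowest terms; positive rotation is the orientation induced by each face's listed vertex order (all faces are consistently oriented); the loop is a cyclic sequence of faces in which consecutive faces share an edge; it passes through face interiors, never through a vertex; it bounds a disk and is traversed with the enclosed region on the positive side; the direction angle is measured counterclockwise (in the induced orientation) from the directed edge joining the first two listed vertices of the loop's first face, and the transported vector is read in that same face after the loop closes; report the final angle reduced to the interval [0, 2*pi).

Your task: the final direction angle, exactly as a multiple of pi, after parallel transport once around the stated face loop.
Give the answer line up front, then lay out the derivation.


Answer: final direction angle = pi/6

enclosed vertex P5: corner angles sum to 2*pi, defect = 2*pi - 2*pi = 0
adding the enclosed defects to the starting angle (mod 2*pi, induced orientation) gives the holonomy
final angle = pi/6 + 0 = pi/6 (mod 2*pi)


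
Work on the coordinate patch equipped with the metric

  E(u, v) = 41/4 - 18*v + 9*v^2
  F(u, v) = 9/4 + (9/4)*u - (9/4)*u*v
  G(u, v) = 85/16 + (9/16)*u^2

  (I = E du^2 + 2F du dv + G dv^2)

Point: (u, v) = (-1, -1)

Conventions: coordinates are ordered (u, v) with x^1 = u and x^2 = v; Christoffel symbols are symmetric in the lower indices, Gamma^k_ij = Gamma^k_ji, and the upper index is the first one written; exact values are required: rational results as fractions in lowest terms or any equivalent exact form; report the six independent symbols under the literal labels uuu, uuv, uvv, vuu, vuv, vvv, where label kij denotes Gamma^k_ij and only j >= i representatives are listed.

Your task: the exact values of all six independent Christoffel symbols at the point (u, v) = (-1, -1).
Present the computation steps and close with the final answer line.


E = 149/4, F = -9/4, G = 47/8 at the point
E_u = 0, E_v = -36, F_u = 9/2, F_v = 9/4, G_u = -9/8, G_v = 0
EG - F^2 = 6841/32;  g^inv = (32/6841) * [[47/8, 9/4], [9/4, 149/4]]
first-kind symbols [ij,l] = (1/2)(d_i g_jl + d_j g_il - d_l g_ij): [uu,u] = E_u/2 = 0, [uu,v] = F_u - E_v/2 = 45/2, [uv,u] = E_v/2 = -18, [uv,v] = G_u/2 = -9/16, [vv,u] = F_v - G_u/2 = 45/16, [vv,v] = G_v/2 = 0
Gamma^u_ij = (G*[ij,u] - F*[ij,v])/(EG - F^2), Gamma^v_ij = (E*[ij,v] - F*[ij,u])/(EG - F^2)

Answer: Gamma_uuu = 1620/6841, Gamma_uuv = -6849/13682, Gamma_uvv = 2115/27364, Gamma_vuu = 26820/6841, Gamma_vuv = -3933/13682, Gamma_vvv = 405/13682


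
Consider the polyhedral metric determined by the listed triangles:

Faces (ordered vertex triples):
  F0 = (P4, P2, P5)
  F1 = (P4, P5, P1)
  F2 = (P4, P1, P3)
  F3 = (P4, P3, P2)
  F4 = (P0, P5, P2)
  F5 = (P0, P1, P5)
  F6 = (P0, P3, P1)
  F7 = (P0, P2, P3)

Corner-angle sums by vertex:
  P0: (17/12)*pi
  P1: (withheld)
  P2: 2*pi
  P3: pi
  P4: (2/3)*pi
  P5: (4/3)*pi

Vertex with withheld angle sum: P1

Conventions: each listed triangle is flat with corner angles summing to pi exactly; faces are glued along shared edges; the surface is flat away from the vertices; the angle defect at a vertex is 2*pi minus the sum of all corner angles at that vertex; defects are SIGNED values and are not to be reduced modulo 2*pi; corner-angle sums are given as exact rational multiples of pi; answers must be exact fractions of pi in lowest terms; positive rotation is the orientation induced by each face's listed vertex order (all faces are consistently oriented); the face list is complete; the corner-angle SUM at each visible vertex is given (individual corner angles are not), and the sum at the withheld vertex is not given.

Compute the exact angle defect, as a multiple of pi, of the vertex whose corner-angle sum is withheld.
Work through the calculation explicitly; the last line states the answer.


V = 6, E = 12, F = 8; chi = V - E + F = 2
Gauss-Bonnet: total defect = 2*pi*chi = 4*pi; visible defects sum to (43/12)*pi

Answer: defect(P1) = (5/12)*pi


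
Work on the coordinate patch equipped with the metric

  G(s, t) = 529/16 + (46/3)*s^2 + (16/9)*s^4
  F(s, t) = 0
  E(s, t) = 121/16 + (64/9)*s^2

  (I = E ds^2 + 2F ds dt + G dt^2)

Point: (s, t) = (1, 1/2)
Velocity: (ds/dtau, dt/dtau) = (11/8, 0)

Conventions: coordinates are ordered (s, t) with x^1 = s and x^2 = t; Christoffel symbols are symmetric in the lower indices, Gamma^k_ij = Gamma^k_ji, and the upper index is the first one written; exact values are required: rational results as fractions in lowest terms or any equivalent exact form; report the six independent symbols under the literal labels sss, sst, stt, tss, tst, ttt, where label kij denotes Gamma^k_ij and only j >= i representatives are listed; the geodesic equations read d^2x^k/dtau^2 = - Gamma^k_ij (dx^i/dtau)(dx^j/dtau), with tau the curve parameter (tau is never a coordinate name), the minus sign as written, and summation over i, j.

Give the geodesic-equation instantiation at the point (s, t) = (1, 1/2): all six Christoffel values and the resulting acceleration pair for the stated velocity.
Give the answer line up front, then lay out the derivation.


Answer: Gamma_sss = 1024/2113, Gamma_sst = 0, Gamma_stt = -2720/2113, Gamma_tss = 0, Gamma_tst = 32/85, Gamma_ttt = 0; accelerations (d^2s/dtau^2, d^2t/dtau^2) = (-1936/2113, 0)

E = 2113/144, F = 0, G = 7225/144 at the point
E_s = 128/9, E_t = 0, F_s = 0, F_t = 0, G_s = 340/9, G_t = 0
EG - F^2 = 15266425/20736;  g^inv = (20736/15266425) * [[7225/144, 0], [0, 2113/144]]
first-kind symbols [ij,l] = (1/2)(d_i g_jl + d_j g_il - d_l g_ij): [ss,s] = E_s/2 = 64/9, [ss,t] = F_s - E_t/2 = 0, [st,s] = E_t/2 = 0, [st,t] = G_s/2 = 170/9, [tt,s] = F_t - G_s/2 = -170/9, [tt,t] = G_t/2 = 0
Gamma^s_ij = (G*[ij,s] - F*[ij,t])/(EG - F^2), Gamma^t_ij = (E*[ij,t] - F*[ij,s])/(EG - F^2)
Gamma_sss = 1024/2113, Gamma_sst = 0, Gamma_stt = -2720/2113, Gamma_tss = 0, Gamma_tst = 32/85, Gamma_ttt = 0
d^2s/dtau^2 = -(Gamma_sss*(11/8)^2 + 2*Gamma_sst*(11/8)*(0) + Gamma_stt*(0)^2) = -1936/2113
d^2t/dtau^2 = -(Gamma_tss*(11/8)^2 + 2*Gamma_tst*(11/8)*(0) + Gamma_ttt*(0)^2) = 0


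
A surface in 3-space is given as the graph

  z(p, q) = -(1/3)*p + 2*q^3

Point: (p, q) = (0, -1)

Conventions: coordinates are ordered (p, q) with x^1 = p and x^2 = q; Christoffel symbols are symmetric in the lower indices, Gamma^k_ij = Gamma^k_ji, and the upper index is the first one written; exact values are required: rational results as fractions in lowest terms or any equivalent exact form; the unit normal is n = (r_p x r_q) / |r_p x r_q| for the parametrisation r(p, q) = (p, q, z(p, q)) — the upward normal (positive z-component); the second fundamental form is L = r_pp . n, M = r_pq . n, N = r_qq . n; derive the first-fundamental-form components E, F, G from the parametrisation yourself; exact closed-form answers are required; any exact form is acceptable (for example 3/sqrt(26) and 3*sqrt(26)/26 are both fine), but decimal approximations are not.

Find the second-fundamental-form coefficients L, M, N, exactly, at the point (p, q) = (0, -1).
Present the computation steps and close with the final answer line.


z_p = -1/3, z_q = 6, z_pp = 0, z_pq = 0, z_qq = -12
E = 10/9, F = -2, G = 37; answer radicand W^2 = 334/9
unnormalised second-form numerators: l = 0, m = 0, n = -12; L = l/sqrt(334/9), and similarly M = m/sqrt(W^2), N = n/sqrt(W^2)

Answer: L = 0, M = 0, N = -18*sqrt(334)/167


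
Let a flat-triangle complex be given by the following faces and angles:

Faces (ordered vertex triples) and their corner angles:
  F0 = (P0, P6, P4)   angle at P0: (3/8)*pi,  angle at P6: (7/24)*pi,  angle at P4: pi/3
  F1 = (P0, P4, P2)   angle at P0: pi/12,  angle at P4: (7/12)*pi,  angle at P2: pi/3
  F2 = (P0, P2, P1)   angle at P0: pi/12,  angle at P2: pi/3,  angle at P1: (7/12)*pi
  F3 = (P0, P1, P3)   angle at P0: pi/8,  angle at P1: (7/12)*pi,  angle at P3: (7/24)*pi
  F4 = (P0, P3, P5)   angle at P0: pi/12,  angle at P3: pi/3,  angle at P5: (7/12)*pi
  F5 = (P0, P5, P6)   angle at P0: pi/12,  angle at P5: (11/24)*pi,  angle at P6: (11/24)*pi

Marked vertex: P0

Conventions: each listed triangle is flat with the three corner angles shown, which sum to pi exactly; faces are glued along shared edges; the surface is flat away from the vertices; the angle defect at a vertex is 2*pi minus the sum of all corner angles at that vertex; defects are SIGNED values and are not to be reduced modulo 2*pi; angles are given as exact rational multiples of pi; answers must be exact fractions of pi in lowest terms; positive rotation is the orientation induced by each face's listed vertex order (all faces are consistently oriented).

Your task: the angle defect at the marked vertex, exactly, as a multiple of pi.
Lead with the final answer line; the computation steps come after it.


Answer: defect(P0) = (7/6)*pi

Sum of corner angles at P0: (5/6)*pi
defect = 2*pi - (5/6)*pi


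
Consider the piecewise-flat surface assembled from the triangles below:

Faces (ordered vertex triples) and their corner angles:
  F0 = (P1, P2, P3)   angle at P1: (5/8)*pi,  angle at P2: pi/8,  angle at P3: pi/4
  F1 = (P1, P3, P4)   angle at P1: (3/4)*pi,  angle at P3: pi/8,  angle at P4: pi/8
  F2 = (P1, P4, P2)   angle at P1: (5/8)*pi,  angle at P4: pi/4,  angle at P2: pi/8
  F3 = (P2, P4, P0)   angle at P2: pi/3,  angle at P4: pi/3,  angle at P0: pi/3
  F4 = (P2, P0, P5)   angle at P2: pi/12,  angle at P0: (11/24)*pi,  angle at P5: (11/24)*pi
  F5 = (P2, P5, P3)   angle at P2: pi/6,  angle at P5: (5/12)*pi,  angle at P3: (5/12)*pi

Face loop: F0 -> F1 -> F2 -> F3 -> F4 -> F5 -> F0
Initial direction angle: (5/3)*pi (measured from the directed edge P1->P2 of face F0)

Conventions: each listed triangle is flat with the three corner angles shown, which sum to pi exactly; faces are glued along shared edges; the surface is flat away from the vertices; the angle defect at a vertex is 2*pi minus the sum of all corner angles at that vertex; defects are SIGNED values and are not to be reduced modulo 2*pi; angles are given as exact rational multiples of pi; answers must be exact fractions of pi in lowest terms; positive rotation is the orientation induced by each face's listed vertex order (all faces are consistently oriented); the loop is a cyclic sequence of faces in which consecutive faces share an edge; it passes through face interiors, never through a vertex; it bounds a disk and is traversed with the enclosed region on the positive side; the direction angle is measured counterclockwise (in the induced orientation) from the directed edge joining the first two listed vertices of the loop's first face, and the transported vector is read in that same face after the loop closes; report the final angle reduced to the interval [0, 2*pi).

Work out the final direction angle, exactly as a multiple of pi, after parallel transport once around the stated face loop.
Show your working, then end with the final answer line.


enclosed vertex P1: corner angles sum to 2*pi, defect = 2*pi - 2*pi = 0
enclosed vertex P2: corner angles sum to (5/6)*pi, defect = 2*pi - (5/6)*pi = (7/6)*pi
adding the enclosed defects to the starting angle (mod 2*pi, induced orientation) gives the holonomy
final angle = (5/3)*pi + (7/6)*pi = (5/6)*pi (mod 2*pi)

Answer: final direction angle = (5/6)*pi


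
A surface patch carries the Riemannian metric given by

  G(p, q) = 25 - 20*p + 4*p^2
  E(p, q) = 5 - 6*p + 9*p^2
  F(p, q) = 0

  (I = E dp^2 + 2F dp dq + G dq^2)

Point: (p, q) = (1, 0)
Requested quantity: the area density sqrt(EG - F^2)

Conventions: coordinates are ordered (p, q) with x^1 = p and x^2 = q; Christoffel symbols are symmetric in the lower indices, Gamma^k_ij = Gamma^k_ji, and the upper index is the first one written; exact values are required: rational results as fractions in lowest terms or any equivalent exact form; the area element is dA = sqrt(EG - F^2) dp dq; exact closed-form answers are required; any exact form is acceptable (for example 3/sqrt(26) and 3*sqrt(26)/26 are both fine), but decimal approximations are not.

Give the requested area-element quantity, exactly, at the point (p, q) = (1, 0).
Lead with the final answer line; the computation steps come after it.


Answer: sqrt(EG - F^2) = 6*sqrt(2)

E = 8, F = 0, G = 9; EG - F^2 = 72


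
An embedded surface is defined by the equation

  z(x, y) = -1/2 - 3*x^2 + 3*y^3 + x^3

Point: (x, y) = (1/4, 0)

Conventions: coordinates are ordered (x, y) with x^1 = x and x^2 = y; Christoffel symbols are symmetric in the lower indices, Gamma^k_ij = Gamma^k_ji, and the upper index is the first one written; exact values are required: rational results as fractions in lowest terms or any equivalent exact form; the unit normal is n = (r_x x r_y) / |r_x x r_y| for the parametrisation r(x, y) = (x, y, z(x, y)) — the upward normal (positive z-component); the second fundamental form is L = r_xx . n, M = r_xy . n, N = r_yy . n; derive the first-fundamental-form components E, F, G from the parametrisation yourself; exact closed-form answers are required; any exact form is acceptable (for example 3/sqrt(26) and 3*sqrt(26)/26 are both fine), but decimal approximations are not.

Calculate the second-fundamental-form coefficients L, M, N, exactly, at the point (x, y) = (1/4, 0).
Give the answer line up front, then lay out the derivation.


Answer: L = -72*sqrt(697)/697, M = 0, N = 0

z_x = -21/16, z_y = 0, z_xx = -9/2, z_xy = 0, z_yy = 0
E = 697/256, F = 0, G = 1; answer radicand W^2 = 697/256
unnormalised second-form numerators: l = -9/2, m = 0, n = 0; L = l/sqrt(697/256), and similarly M = m/sqrt(W^2), N = n/sqrt(W^2)


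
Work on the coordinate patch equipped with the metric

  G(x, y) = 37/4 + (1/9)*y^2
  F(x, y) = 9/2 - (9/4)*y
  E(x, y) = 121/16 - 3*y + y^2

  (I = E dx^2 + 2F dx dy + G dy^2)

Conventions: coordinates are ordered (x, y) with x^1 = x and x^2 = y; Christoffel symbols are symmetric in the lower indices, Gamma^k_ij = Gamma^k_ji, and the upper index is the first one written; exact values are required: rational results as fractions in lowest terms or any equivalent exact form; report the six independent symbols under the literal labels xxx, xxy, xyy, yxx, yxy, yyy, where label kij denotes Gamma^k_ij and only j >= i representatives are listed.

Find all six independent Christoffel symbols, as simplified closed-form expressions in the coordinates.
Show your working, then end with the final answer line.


E = 121/16 - 3*y + y^2; F = 9/2 - (9/4)*y; G = 37/4 + (1/9)*y^2
Gamma^k_ij = (1/2) g^{kl} (d_i g_jl + d_j g_il - d_l g_ij), with g^inv = (1/(EG-F^2)) [[G, -F], [-F, E]]
first partials: E_x = 0, E_y = -3 + 2*y, F_x = 0, F_y = -9/4, G_x = 0, G_y = (2/9)*y
D = EG - F^2 = 3181/64 - (15/2)*y + (181/36)*y^2 - (1/3)*y^3 + (1/9)*y^4
expanded: Gamma^x_xx = (G E_x - 2F F_x + F E_y)/(2D), Gamma^x_xy = (G E_y - F G_x)/(2D), Gamma^x_yy = (2G F_y - G G_x - F G_y)/(2D), Gamma^y_xx = (2E F_x - E E_y - F E_x)/(2D), Gamma^y_xy = (E G_x - F E_y)/(2D), Gamma^y_yy = (E G_y - 2F F_y + F G_x)/(2D); substitute and cancel common factors

Answer: Gamma_xxx = (-1296*y^2 + 4536*y - 3888)/(64*y^4 - 192*y^3 + 2896*y^2 - 4320*y + 28629), Gamma_xxy = (64*y^3 - 96*y^2 + 5328*y - 7992)/(64*y^4 - 192*y^3 + 2896*y^2 - 4320*y + 28629), Gamma_xyy = (-288*y - 11988)/(64*y^4 - 192*y^3 + 2896*y^2 - 4320*y + 28629), Gamma_yxx = (-576*y^3 + 2592*y^2 - 6948*y + 6534)/(64*y^4 - 192*y^3 + 2896*y^2 - 4320*y + 28629), Gamma_yxy = (1296*y^2 - 4536*y + 3888)/(64*y^4 - 192*y^3 + 2896*y^2 - 4320*y + 28629), Gamma_yyy = (64*y^3 - 192*y^2 - 2432*y + 5832)/(64*y^4 - 192*y^3 + 2896*y^2 - 4320*y + 28629)


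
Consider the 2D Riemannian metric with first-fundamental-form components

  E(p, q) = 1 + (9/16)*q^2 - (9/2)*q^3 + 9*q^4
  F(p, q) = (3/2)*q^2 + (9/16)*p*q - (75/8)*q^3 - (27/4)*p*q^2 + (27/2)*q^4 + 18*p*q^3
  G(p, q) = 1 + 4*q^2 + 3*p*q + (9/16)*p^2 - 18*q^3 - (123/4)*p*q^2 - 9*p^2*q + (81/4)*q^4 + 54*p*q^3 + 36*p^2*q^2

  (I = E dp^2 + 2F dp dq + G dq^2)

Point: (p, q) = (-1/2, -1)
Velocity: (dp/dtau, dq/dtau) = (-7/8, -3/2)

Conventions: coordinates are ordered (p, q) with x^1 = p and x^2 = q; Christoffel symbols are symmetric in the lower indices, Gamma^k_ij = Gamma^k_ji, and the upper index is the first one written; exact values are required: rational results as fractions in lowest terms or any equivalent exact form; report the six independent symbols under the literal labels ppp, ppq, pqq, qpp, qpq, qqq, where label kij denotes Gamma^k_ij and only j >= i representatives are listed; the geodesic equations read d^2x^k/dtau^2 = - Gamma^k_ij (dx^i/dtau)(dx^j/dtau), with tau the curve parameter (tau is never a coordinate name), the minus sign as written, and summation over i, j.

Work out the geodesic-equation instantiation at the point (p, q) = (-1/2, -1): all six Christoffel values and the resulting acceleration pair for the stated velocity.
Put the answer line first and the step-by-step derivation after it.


Answer: Gamma_ppp = 0, Gamma_ppq = -324/1441, Gamma_pqq = -672/1441, Gamma_qpp = 0, Gamma_qpq = -4266/7205, Gamma_qqq = -8848/7205; accelerations (d^2p/dtau^2, d^2q/dtau^2) = (4725/2882, 24885/5764)

E = 241/16, F = 1185/32, G = 6305/64 at the point
E_p = 0, E_q = -405/8, F_p = -405/16, F_q = -3813/32, G_p = -2133/16, G_q = -553/2
EG - F^2 = 7205/64;  g^inv = (64/7205) * [[6305/64, -1185/32], [-1185/32, 241/16]]
first-kind symbols [ij,l] = (1/2)(d_i g_jl + d_j g_il - d_l g_ij): [pp,p] = E_p/2 = 0, [pp,q] = F_p - E_q/2 = 0, [pq,p] = E_q/2 = -405/16, [pq,q] = G_p/2 = -2133/32, [qq,p] = F_q - G_p/2 = -105/2, [qq,q] = G_q/2 = -553/4
Gamma^p_ij = (G*[ij,p] - F*[ij,q])/(EG - F^2), Gamma^q_ij = (E*[ij,q] - F*[ij,p])/(EG - F^2)
Gamma_ppp = 0, Gamma_ppq = -324/1441, Gamma_pqq = -672/1441, Gamma_qpp = 0, Gamma_qpq = -4266/7205, Gamma_qqq = -8848/7205
d^2p/dtau^2 = -(Gamma_ppp*(-7/8)^2 + 2*Gamma_ppq*(-7/8)*(-3/2) + Gamma_pqq*(-3/2)^2) = 4725/2882
d^2q/dtau^2 = -(Gamma_qpp*(-7/8)^2 + 2*Gamma_qpq*(-7/8)*(-3/2) + Gamma_qqq*(-3/2)^2) = 24885/5764


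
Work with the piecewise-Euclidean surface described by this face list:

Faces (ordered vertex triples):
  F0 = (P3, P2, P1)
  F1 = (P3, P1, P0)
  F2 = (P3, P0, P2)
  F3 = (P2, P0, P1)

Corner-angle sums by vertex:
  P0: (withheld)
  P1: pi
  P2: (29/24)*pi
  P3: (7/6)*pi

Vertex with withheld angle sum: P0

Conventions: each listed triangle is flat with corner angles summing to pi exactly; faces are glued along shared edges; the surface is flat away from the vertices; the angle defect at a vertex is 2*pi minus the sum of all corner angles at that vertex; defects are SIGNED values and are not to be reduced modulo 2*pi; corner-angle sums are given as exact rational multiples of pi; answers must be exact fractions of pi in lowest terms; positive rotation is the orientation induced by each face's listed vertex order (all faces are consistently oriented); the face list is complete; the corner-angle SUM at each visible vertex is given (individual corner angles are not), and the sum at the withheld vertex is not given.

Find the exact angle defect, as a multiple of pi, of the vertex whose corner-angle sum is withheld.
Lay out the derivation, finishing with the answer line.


V = 4, E = 6, F = 4; chi = V - E + F = 2
Gauss-Bonnet: total defect = 2*pi*chi = 4*pi; visible defects sum to (21/8)*pi

Answer: defect(P0) = (11/8)*pi


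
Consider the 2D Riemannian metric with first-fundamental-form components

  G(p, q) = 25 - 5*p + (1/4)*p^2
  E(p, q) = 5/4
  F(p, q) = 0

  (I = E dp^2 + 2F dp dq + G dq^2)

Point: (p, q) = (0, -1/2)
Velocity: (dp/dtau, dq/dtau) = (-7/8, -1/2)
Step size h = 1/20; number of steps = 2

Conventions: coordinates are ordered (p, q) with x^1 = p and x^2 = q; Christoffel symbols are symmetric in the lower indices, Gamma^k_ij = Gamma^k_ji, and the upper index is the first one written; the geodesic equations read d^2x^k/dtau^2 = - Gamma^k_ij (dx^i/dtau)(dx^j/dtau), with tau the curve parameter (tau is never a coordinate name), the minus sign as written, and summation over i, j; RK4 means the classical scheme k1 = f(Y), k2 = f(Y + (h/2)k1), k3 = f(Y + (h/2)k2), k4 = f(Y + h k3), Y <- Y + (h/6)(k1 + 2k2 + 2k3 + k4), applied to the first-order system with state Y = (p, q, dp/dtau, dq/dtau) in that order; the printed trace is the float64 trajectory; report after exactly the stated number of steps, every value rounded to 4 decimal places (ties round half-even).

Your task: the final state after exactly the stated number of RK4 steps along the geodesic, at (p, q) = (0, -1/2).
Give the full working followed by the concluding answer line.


f(Y) = (dp/dtau, dq/dtau, -Gamma^p_ij Y'^i Y'^j, -Gamma^q_ij Y'^i Y'^j) with the Gammas evaluated at the stage position; h = 0.050000; intermediate values shown to 6 dp
step 0: p = 0.0000, q = -0.5000, dp/dtau = -0.8750, dq/dtau = -0.5000
step 1:
  k1: at (p, q) = (0.000000, -0.500000), (dp/dtau, dq/dtau) = (-0.875000, -0.500000); Gamma_ppp = 0.000000, Gamma_ppq = 0.000000, Gamma_pqq = 2.000000, Gamma_qpp = 0.000000, Gamma_qpq = -0.100000, Gamma_qqq = 0.000000; k1 = (-0.875000, -0.500000, -0.500000, 0.087500)
  k2: at (p, q) = (-0.021875, -0.512500), (dp/dtau, dq/dtau) = (-0.887500, -0.497812); Gamma_ppp = 0.000000, Gamma_ppq = 0.000000, Gamma_pqq = 2.004375, Gamma_qpp = 0.000000, Gamma_qpq = -0.099782, Gamma_qqq = 0.000000; k2 = (-0.887500, -0.497812, -0.496719, 0.088169)
  k3: at (p, q) = (-0.022187, -0.512445), (dp/dtau, dq/dtau) = (-0.887418, -0.497796); Gamma_ppp = 0.000000, Gamma_ppq = 0.000000, Gamma_pqq = 2.004437, Gamma_qpp = 0.000000, Gamma_qpq = -0.099779, Gamma_qqq = 0.000000; k3 = (-0.887418, -0.497796, -0.496701, 0.088155)
  k4: at (p, q) = (-0.044371, -0.524890), (dp/dtau, dq/dtau) = (-0.899835, -0.495592); Gamma_ppp = 0.000000, Gamma_ppq = 0.000000, Gamma_pqq = 2.008874, Gamma_qpp = 0.000000, Gamma_qpq = -0.099558, Gamma_qqq = 0.000000; k4 = (-0.899835, -0.495592, -0.493403, 0.088796)
  Y <- Y + (h/6)(k1 + 2k2 + 2k3 + k4): p = -0.0444, q = -0.5249, dp/dtau = -0.8998, dq/dtau = -0.4956
step 2:
  k1: at (p, q) = (-0.044372, -0.524890), (dp/dtau, dq/dtau) = (-0.899835, -0.495592); Gamma_ppp = 0.000000, Gamma_ppq = 0.000000, Gamma_pqq = 2.008874, Gamma_qpp = 0.000000, Gamma_qpq = -0.099558, Gamma_qqq = 0.000000; k1 = (-0.899835, -0.495592, -0.493403, 0.088796)
  k2: at (p, q) = (-0.066868, -0.537280), (dp/dtau, dq/dtau) = (-0.912170, -0.493372); Gamma_ppp = 0.000000, Gamma_ppq = 0.000000, Gamma_pqq = 2.013374, Gamma_qpp = 0.000000, Gamma_qpq = -0.099336, Gamma_qqq = 0.000000; k2 = (-0.912170, -0.493372, -0.490088, 0.089410)
  k3: at (p, q) = (-0.067177, -0.537224), (dp/dtau, dq/dtau) = (-0.912088, -0.493357); Gamma_ppp = 0.000000, Gamma_ppq = 0.000000, Gamma_pqq = 2.013435, Gamma_qpp = 0.000000, Gamma_qpq = -0.099333, Gamma_qqq = 0.000000; k3 = (-0.912088, -0.493357, -0.490072, 0.089396)
  k4: at (p, q) = (-0.089977, -0.549558), (dp/dtau, dq/dtau) = (-0.924339, -0.491122); Gamma_ppp = 0.000000, Gamma_ppq = 0.000000, Gamma_pqq = 2.017995, Gamma_qpp = 0.000000, Gamma_qpq = -0.099108, Gamma_qqq = 0.000000; k4 = (-0.924339, -0.491122, -0.486743, 0.089983)
  Y <- Y + (h/6)(k1 + 2k2 + 2k3 + k4): p = -0.0900, q = -0.5496, dp/dtau = -0.9243, dq/dtau = -0.4911

Answer: p = -0.0900, q = -0.5496, dp/dtau = -0.9243, dq/dtau = -0.4911


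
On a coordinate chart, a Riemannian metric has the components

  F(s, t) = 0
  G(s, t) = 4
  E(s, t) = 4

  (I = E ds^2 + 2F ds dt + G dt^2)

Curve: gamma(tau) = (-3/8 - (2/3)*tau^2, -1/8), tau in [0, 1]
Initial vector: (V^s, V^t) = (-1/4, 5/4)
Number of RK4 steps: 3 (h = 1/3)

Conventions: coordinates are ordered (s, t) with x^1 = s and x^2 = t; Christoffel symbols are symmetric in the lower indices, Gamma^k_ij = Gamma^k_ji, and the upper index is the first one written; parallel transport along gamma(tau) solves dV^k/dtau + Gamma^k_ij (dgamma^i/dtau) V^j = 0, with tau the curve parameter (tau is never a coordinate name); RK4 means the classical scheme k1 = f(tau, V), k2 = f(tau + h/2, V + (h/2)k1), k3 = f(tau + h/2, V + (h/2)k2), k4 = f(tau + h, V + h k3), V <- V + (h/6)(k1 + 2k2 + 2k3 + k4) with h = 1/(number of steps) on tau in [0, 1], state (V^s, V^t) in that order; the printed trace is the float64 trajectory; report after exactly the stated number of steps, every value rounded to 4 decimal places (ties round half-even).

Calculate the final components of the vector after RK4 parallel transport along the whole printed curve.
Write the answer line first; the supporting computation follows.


Answer: V^s = -0.2500, V^t = 1.2500

gamma'(tau) = (-(4/3)*tau, 0); f(tau, V)^k = -Gamma^k_ij(gamma(tau)) gamma'^i(tau) V^j; h = 1/3; intermediate values shown to 6 dp
curve data and Christoffel symbols at the stage parameters:
  tau = 0.000000: gamma = (-0.375000, -0.125000), gamma' = (0.000000, 0.000000); Gamma_sss = 0.000000, Gamma_sst = 0.000000, Gamma_stt = 0.000000, Gamma_tss = 0.000000, Gamma_tst = 0.000000, Gamma_ttt = 0.000000
  tau = 0.166667: gamma = (-0.393519, -0.125000), gamma' = (-0.222222, 0.000000); Gamma_sss = 0.000000, Gamma_sst = 0.000000, Gamma_stt = 0.000000, Gamma_tss = 0.000000, Gamma_tst = 0.000000, Gamma_ttt = 0.000000
  tau = 0.333333: gamma = (-0.449074, -0.125000), gamma' = (-0.444444, 0.000000); Gamma_sss = 0.000000, Gamma_sst = 0.000000, Gamma_stt = 0.000000, Gamma_tss = 0.000000, Gamma_tst = 0.000000, Gamma_ttt = 0.000000
  tau = 0.500000: gamma = (-0.541667, -0.125000), gamma' = (-0.666667, 0.000000); Gamma_sss = 0.000000, Gamma_sst = 0.000000, Gamma_stt = 0.000000, Gamma_tss = 0.000000, Gamma_tst = 0.000000, Gamma_ttt = 0.000000
  tau = 0.666667: gamma = (-0.671296, -0.125000), gamma' = (-0.888889, 0.000000); Gamma_sss = 0.000000, Gamma_sst = 0.000000, Gamma_stt = 0.000000, Gamma_tss = 0.000000, Gamma_tst = 0.000000, Gamma_ttt = 0.000000
  tau = 0.833333: gamma = (-0.837963, -0.125000), gamma' = (-1.111111, 0.000000); Gamma_sss = 0.000000, Gamma_sst = 0.000000, Gamma_stt = 0.000000, Gamma_tss = 0.000000, Gamma_tst = 0.000000, Gamma_ttt = 0.000000
  tau = 1.000000: gamma = (-1.041667, -0.125000), gamma' = (-1.333333, 0.000000); Gamma_sss = 0.000000, Gamma_sst = 0.000000, Gamma_stt = 0.000000, Gamma_tss = 0.000000, Gamma_tst = 0.000000, Gamma_ttt = 0.000000
step 0: V^s = -0.2500, V^t = 1.2500
step 1: k1 = (0.000000, 0.000000), k2 = (0.000000, 0.000000), k3 = (0.000000, 0.000000), k4 = (0.000000, 0.000000); V <- V + (h/6)(k1 + 2k2 + 2k3 + k4): V^s = -0.2500, V^t = 1.2500
step 2: k1 = (0.000000, 0.000000), k2 = (0.000000, 0.000000), k3 = (0.000000, 0.000000), k4 = (0.000000, 0.000000); V <- V + (h/6)(k1 + 2k2 + 2k3 + k4): V^s = -0.2500, V^t = 1.2500
step 3: k1 = (0.000000, 0.000000), k2 = (0.000000, 0.000000), k3 = (0.000000, 0.000000), k4 = (0.000000, 0.000000); V <- V + (h/6)(k1 + 2k2 + 2k3 + k4): V^s = -0.2500, V^t = 1.2500


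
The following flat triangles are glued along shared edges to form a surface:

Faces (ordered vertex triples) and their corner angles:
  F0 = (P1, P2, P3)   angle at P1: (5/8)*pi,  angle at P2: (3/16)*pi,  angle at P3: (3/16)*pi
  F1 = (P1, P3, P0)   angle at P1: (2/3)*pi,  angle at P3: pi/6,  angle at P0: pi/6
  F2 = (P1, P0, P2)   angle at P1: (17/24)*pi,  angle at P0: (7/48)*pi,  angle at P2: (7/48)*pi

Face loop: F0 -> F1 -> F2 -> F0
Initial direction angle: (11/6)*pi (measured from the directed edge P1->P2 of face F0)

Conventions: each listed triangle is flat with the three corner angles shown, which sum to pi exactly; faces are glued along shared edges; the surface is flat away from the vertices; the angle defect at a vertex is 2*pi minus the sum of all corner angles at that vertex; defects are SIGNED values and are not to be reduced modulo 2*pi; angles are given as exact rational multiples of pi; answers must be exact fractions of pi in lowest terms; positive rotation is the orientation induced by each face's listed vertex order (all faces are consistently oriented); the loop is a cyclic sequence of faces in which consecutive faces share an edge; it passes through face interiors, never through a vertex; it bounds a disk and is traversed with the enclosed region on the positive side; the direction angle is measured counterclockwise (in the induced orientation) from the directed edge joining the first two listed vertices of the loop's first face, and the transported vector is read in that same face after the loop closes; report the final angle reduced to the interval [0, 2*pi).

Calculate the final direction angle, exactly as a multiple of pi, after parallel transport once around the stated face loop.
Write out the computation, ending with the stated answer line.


enclosed vertex P1: corner angles sum to 2*pi, defect = 2*pi - 2*pi = 0
holonomy = initial angle + sum of enclosed defects (mod 2*pi), positive in the induced orientation
final angle = (11/6)*pi + 0 = (11/6)*pi (mod 2*pi)

Answer: final direction angle = (11/6)*pi


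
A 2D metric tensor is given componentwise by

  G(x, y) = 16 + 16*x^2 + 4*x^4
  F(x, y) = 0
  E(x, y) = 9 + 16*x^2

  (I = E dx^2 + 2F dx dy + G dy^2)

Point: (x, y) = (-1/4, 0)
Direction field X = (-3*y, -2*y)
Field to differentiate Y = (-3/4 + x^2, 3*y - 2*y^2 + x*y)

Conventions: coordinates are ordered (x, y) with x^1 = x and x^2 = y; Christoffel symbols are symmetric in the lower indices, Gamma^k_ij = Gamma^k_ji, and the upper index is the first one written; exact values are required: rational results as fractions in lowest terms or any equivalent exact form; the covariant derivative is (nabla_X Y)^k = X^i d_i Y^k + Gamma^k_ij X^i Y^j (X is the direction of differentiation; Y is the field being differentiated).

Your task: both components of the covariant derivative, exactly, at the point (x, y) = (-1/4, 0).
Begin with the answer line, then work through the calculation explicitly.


Answer: (nabla_X Y)^x = 0, (nabla_X Y)^y = 0

E = 10, F = 0, G = 1089/64 at the point
E_x = -8, E_y = 0, F_x = 0, F_y = 0, G_x = -33/4, G_y = 0
EG - F^2 = 5445/32;  g^inv = (32/5445) * [[1089/64, 0], [0, 10]]
first-kind symbols [ij,l] = (1/2)(d_i g_jl + d_j g_il - d_l g_ij): [xx,x] = E_x/2 = -4, [xx,y] = F_x - E_y/2 = 0, [xy,x] = E_y/2 = 0, [xy,y] = G_x/2 = -33/8, [yy,x] = F_y - G_x/2 = 33/8, [yy,y] = G_y/2 = 0
Gamma^x_ij = (G*[ij,x] - F*[ij,y])/(EG - F^2), Gamma^y_ij = (E*[ij,y] - F*[ij,x])/(EG - F^2)
Gamma_xxx = -2/5, Gamma_xxy = 0, Gamma_xyy = 33/80, Gamma_yxx = 0, Gamma_yxy = -8/33, Gamma_yyy = 0
X = (0, 0), Y = (-11/16, 0) at the point


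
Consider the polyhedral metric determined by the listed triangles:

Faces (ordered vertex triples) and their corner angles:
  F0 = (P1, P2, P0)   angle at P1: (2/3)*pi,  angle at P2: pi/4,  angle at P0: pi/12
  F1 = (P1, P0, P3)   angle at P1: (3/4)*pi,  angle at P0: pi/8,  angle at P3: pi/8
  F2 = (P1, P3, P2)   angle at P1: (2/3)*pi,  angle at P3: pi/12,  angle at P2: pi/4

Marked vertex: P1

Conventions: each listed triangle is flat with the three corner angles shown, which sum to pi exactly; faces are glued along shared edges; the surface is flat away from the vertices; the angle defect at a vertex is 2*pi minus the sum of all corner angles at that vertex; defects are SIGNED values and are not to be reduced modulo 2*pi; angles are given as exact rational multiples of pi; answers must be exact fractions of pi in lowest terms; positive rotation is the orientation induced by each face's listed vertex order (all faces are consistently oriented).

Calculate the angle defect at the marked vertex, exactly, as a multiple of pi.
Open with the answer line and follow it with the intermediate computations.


Answer: defect(P1) = -pi/12

Sum of corner angles at P1: (25/12)*pi
defect = 2*pi - (25/12)*pi


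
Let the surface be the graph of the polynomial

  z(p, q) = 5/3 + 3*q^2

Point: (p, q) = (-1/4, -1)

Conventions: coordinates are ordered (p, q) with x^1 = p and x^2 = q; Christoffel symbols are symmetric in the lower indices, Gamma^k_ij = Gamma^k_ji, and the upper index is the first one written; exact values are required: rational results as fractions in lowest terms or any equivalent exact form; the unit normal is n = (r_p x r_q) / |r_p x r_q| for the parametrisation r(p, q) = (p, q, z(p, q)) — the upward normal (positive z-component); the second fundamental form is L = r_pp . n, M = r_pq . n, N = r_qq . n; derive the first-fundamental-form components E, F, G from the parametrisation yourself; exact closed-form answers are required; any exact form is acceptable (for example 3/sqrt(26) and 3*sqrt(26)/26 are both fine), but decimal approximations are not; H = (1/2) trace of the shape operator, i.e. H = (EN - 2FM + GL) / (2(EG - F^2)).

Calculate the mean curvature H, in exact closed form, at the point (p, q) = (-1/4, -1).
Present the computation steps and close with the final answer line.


z_p = 0, z_q = -6, z_pp = 0, z_pq = 0, z_qq = 6
E = 1, F = 0, G = 37; answer radicand W^2 = 37
unnormalised second-form numerators: l = 0, m = 0, n = 6; L = l/sqrt(37), and similarly M = m/sqrt(W^2), N = n/sqrt(W^2)
H = (E*n - 2*F*m + G*l) / (2*(EG - F^2)*sqrt(W^2)); E*n - 2*F*m + G*l = 6, EG - F^2 = 37, so H = (3/37)/sqrt(37)

Answer: H = 3*sqrt(37)/1369


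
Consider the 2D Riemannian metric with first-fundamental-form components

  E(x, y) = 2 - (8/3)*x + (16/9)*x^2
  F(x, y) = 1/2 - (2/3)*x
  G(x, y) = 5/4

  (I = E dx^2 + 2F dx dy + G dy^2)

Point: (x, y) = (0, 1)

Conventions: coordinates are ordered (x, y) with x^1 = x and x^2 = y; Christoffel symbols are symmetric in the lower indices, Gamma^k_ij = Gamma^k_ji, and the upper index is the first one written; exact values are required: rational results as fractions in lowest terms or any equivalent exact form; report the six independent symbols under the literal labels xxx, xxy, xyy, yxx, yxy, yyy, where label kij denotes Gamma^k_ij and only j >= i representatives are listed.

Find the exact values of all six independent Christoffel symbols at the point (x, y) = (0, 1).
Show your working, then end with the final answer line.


E = 2, F = 1/2, G = 5/4 at the point
E_x = -8/3, E_y = 0, F_x = -2/3, F_y = 0, G_x = 0, G_y = 0
EG - F^2 = 9/4;  g^inv = (4/9) * [[5/4, -1/2], [-1/2, 2]]
first-kind symbols [ij,l] = (1/2)(d_i g_jl + d_j g_il - d_l g_ij): [xx,x] = E_x/2 = -4/3, [xx,y] = F_x - E_y/2 = -2/3, [xy,x] = E_y/2 = 0, [xy,y] = G_x/2 = 0, [yy,x] = F_y - G_x/2 = 0, [yy,y] = G_y/2 = 0
Gamma^x_ij = (G*[ij,x] - F*[ij,y])/(EG - F^2), Gamma^y_ij = (E*[ij,y] - F*[ij,x])/(EG - F^2)

Answer: Gamma_xxx = -16/27, Gamma_xxy = 0, Gamma_xyy = 0, Gamma_yxx = -8/27, Gamma_yxy = 0, Gamma_yyy = 0
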